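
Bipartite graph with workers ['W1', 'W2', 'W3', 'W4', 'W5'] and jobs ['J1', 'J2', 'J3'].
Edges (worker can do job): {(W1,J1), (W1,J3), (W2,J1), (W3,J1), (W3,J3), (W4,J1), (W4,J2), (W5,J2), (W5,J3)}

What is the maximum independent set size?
Maximum independent set = 5

By König's theorem:
- Min vertex cover = Max matching = 3
- Max independent set = Total vertices - Min vertex cover
- Max independent set = 8 - 3 = 5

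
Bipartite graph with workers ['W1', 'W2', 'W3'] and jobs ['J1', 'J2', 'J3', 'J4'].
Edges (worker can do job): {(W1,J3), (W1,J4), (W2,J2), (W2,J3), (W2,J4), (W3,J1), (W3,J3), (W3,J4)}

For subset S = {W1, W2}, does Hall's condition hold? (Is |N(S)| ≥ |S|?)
Yes: |N(S)| = 3, |S| = 2

Subset S = {W1, W2}
Neighbors N(S) = {J2, J3, J4}

|N(S)| = 3, |S| = 2
Hall's condition: |N(S)| ≥ |S| is satisfied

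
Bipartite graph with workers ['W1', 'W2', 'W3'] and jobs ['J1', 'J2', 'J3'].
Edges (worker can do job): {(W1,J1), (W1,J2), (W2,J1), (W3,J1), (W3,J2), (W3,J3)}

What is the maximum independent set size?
Maximum independent set = 3

By König's theorem:
- Min vertex cover = Max matching = 3
- Max independent set = Total vertices - Min vertex cover
- Max independent set = 6 - 3 = 3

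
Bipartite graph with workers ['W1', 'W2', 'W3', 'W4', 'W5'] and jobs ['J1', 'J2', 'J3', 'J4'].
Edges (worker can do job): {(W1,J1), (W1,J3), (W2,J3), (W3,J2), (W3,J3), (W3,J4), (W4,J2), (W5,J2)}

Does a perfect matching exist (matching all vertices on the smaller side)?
Yes, perfect matching exists (size 4)

Perfect matching: {(W1,J1), (W2,J3), (W3,J4), (W5,J2)}
All 4 vertices on the smaller side are matched.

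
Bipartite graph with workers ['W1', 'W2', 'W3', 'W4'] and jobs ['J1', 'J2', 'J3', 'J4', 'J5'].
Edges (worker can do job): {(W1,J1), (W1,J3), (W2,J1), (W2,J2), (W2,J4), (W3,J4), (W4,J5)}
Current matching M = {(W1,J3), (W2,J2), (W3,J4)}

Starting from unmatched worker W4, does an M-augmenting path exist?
Yes: W4 → J5

An M-augmenting path alternates non-matching / matching edges, starting and ending at unmatched vertices.
Path: W4 → J5
(J5 is unmatched in M, so the path is augmenting.)
Flipping edges along this path would increase |M| from 3 to 4.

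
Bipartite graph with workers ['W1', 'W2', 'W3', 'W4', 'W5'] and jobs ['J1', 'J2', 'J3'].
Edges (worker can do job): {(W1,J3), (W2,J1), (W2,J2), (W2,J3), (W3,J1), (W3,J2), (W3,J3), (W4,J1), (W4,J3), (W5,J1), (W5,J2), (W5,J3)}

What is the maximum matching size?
Maximum matching size = 3

Maximum matching: {(W3,J2), (W4,J3), (W5,J1)}
Size: 3

This assigns 3 workers to 3 distinct jobs.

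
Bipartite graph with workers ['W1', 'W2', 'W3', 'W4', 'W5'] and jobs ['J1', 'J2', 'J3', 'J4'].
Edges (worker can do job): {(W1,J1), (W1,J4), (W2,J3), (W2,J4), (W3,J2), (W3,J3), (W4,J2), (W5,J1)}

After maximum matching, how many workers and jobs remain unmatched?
Unmatched: 1 workers, 0 jobs

Maximum matching size: 4
Workers: 5 total, 4 matched, 1 unmatched
Jobs: 4 total, 4 matched, 0 unmatched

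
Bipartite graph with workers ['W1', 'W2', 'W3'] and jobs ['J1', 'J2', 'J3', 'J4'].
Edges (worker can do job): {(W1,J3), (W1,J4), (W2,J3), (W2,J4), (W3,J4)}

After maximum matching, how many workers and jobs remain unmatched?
Unmatched: 1 workers, 2 jobs

Maximum matching size: 2
Workers: 3 total, 2 matched, 1 unmatched
Jobs: 4 total, 2 matched, 2 unmatched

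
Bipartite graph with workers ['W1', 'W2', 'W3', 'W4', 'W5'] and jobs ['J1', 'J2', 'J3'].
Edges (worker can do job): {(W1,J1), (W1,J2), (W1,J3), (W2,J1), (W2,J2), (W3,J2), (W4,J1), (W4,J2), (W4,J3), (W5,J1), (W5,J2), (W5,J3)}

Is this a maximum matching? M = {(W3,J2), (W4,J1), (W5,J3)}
Yes, size 3 is maximum

Proposed matching has size 3.
Maximum matching size for this graph: 3.

This is a maximum matching.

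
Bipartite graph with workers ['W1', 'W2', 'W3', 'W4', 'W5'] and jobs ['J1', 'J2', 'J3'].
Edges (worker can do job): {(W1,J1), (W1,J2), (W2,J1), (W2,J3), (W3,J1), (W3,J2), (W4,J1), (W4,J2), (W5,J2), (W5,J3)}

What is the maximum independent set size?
Maximum independent set = 5

By König's theorem:
- Min vertex cover = Max matching = 3
- Max independent set = Total vertices - Min vertex cover
- Max independent set = 8 - 3 = 5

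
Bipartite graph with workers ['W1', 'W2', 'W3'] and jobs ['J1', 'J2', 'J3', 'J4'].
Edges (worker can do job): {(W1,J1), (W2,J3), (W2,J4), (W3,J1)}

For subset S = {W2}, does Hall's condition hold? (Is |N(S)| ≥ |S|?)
Yes: |N(S)| = 2, |S| = 1

Subset S = {W2}
Neighbors N(S) = {J3, J4}

|N(S)| = 2, |S| = 1
Hall's condition: |N(S)| ≥ |S| is satisfied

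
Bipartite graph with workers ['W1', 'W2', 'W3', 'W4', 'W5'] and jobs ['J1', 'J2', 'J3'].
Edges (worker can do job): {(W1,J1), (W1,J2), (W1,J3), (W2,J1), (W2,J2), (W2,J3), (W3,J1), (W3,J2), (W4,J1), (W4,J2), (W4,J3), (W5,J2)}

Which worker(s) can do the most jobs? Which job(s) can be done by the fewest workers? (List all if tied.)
Most versatile: W1, W2, W4 (3 jobs); Least covered: J3 (3 workers)

Worker degrees (jobs they can do): W1:3, W2:3, W3:2, W4:3, W5:1
Job degrees (workers who can do it): J1:4, J2:5, J3:3

Maximum worker degree is 3, achieved by: W1, W2, W4
Minimum job degree is 3, achieved by: J3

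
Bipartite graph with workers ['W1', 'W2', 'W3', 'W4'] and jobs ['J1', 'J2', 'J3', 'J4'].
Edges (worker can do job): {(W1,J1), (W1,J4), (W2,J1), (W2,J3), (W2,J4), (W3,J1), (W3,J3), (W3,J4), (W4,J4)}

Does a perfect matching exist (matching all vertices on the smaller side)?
No, maximum matching has size 3 < 4

Maximum matching has size 3, need 4 for perfect matching.
Unmatched workers: ['W2']
Unmatched jobs: ['J2']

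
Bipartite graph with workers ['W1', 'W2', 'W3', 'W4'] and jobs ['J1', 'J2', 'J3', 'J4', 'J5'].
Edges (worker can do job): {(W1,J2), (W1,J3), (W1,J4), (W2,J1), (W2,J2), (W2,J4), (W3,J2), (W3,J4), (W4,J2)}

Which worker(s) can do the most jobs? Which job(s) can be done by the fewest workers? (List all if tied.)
Most versatile: W1, W2 (3 jobs); Least covered: J5 (0 workers)

Worker degrees (jobs they can do): W1:3, W2:3, W3:2, W4:1
Job degrees (workers who can do it): J1:1, J2:4, J3:1, J4:3, J5:0

Maximum worker degree is 3, achieved by: W1, W2
Minimum job degree is 0, achieved by: J5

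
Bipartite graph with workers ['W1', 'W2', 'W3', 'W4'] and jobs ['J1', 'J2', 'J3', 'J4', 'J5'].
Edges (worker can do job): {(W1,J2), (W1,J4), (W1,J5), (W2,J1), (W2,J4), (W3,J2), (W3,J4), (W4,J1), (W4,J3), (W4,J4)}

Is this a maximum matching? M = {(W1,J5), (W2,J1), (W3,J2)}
No, size 3 is not maximum

Proposed matching has size 3.
Maximum matching size for this graph: 4.

This is NOT maximum - can be improved to size 4.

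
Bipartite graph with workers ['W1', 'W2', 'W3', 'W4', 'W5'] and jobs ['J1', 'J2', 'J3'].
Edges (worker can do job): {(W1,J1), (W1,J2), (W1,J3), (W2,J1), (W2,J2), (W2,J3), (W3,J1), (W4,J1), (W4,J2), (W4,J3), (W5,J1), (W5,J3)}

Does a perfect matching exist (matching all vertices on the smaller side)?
Yes, perfect matching exists (size 3)

Perfect matching: {(W3,J1), (W4,J2), (W5,J3)}
All 3 vertices on the smaller side are matched.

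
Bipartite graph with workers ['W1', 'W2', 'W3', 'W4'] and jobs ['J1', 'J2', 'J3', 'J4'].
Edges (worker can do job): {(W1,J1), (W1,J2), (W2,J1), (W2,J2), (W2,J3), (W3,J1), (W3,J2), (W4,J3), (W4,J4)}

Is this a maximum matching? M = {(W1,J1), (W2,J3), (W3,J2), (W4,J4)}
Yes, size 4 is maximum

Proposed matching has size 4.
Maximum matching size for this graph: 4.

This is a maximum matching.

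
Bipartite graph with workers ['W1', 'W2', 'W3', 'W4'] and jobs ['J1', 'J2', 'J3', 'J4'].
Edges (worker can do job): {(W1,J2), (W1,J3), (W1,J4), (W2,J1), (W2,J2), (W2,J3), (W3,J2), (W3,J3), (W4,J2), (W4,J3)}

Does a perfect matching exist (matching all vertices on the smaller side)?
Yes, perfect matching exists (size 4)

Perfect matching: {(W1,J4), (W2,J1), (W3,J2), (W4,J3)}
All 4 vertices on the smaller side are matched.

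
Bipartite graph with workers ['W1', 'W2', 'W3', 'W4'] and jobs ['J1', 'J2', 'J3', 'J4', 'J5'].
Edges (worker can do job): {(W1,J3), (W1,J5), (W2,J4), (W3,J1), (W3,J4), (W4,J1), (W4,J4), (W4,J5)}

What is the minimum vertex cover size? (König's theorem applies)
Minimum vertex cover size = 4

By König's theorem: in bipartite graphs,
min vertex cover = max matching = 4

Maximum matching has size 4, so minimum vertex cover also has size 4.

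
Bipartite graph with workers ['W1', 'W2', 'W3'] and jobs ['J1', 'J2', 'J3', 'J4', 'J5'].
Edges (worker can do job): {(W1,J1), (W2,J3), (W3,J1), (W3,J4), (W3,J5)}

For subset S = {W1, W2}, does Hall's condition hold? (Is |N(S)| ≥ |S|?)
Yes: |N(S)| = 2, |S| = 2

Subset S = {W1, W2}
Neighbors N(S) = {J1, J3}

|N(S)| = 2, |S| = 2
Hall's condition: |N(S)| ≥ |S| is satisfied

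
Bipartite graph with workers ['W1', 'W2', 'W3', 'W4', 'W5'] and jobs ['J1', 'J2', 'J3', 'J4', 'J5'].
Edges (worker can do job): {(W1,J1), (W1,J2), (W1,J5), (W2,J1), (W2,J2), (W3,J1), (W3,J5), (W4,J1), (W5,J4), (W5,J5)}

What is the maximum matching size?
Maximum matching size = 4

Maximum matching: {(W1,J5), (W2,J2), (W3,J1), (W5,J4)}
Size: 4

This assigns 4 workers to 4 distinct jobs.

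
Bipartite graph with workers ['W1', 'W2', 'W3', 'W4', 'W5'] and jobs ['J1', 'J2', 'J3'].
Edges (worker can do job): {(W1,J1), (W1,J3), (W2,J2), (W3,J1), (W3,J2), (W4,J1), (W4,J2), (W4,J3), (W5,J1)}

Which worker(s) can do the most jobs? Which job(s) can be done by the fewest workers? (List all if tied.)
Most versatile: W4 (3 jobs); Least covered: J3 (2 workers)

Worker degrees (jobs they can do): W1:2, W2:1, W3:2, W4:3, W5:1
Job degrees (workers who can do it): J1:4, J2:3, J3:2

Maximum worker degree is 3, achieved by: W4
Minimum job degree is 2, achieved by: J3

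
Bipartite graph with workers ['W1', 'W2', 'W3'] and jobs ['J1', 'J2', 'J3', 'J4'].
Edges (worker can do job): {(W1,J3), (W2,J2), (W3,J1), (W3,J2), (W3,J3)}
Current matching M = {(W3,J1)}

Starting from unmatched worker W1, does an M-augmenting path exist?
Yes: W1 → J3

An M-augmenting path alternates non-matching / matching edges, starting and ending at unmatched vertices.
Path: W1 → J3
(J3 is unmatched in M, so the path is augmenting.)
Flipping edges along this path would increase |M| from 1 to 2.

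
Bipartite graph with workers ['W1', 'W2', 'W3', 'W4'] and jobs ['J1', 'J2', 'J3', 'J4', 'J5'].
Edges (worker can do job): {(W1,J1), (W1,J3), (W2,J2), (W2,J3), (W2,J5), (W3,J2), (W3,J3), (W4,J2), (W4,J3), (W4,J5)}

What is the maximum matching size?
Maximum matching size = 4

Maximum matching: {(W1,J1), (W2,J5), (W3,J3), (W4,J2)}
Size: 4

This assigns 4 workers to 4 distinct jobs.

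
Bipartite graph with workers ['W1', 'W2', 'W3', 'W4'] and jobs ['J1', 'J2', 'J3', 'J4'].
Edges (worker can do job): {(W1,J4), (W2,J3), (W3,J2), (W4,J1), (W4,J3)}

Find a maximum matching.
Matching: {(W1,J4), (W2,J3), (W3,J2), (W4,J1)}

Maximum matching (size 4):
  W1 → J4
  W2 → J3
  W3 → J2
  W4 → J1

Each worker is assigned to at most one job, and each job to at most one worker.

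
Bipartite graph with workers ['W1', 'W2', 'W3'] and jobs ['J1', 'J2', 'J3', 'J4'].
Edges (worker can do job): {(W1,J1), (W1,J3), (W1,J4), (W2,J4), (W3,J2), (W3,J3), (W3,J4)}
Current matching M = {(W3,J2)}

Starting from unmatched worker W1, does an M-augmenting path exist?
Yes: W1 → J3

An M-augmenting path alternates non-matching / matching edges, starting and ending at unmatched vertices.
Path: W1 → J3
(J3 is unmatched in M, so the path is augmenting.)
Flipping edges along this path would increase |M| from 1 to 2.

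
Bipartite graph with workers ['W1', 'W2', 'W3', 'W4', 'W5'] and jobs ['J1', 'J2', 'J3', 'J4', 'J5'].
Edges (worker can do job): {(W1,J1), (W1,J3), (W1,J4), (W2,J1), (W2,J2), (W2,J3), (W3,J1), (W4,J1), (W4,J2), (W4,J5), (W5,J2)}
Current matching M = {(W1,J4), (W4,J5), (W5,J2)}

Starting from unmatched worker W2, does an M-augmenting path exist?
Yes: W2 → J3

An M-augmenting path alternates non-matching / matching edges, starting and ending at unmatched vertices.
Path: W2 → J3
(J3 is unmatched in M, so the path is augmenting.)
Flipping edges along this path would increase |M| from 3 to 4.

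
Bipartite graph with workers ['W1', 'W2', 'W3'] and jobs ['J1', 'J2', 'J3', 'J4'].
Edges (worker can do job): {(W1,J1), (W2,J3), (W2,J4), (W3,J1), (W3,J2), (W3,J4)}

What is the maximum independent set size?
Maximum independent set = 4

By König's theorem:
- Min vertex cover = Max matching = 3
- Max independent set = Total vertices - Min vertex cover
- Max independent set = 7 - 3 = 4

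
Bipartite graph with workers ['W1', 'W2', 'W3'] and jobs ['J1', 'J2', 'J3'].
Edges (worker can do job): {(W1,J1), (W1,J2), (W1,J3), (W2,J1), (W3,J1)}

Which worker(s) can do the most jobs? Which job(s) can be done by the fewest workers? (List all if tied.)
Most versatile: W1 (3 jobs); Least covered: J2, J3 (1 workers)

Worker degrees (jobs they can do): W1:3, W2:1, W3:1
Job degrees (workers who can do it): J1:3, J2:1, J3:1

Maximum worker degree is 3, achieved by: W1
Minimum job degree is 1, achieved by: J2, J3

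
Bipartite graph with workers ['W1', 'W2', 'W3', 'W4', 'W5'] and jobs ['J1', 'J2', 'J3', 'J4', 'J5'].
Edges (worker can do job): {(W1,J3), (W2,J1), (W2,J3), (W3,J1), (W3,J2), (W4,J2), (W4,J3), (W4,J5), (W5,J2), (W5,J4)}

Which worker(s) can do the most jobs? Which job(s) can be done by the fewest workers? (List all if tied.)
Most versatile: W4 (3 jobs); Least covered: J4, J5 (1 workers)

Worker degrees (jobs they can do): W1:1, W2:2, W3:2, W4:3, W5:2
Job degrees (workers who can do it): J1:2, J2:3, J3:3, J4:1, J5:1

Maximum worker degree is 3, achieved by: W4
Minimum job degree is 1, achieved by: J4, J5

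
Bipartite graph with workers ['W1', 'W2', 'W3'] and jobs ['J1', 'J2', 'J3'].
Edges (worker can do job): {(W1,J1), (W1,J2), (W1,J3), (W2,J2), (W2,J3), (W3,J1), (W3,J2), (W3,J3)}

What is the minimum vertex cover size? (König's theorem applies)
Minimum vertex cover size = 3

By König's theorem: in bipartite graphs,
min vertex cover = max matching = 3

Maximum matching has size 3, so minimum vertex cover also has size 3.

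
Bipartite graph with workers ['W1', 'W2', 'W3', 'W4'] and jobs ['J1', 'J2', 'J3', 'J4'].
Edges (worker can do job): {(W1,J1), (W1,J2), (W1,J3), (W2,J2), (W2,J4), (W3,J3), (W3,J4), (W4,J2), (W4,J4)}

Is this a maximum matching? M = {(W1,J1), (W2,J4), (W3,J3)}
No, size 3 is not maximum

Proposed matching has size 3.
Maximum matching size for this graph: 4.

This is NOT maximum - can be improved to size 4.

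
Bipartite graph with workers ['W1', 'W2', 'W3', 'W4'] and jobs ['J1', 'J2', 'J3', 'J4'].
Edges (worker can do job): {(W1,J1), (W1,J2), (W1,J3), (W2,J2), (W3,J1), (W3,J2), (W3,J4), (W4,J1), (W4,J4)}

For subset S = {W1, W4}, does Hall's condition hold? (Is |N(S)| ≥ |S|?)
Yes: |N(S)| = 4, |S| = 2

Subset S = {W1, W4}
Neighbors N(S) = {J1, J2, J3, J4}

|N(S)| = 4, |S| = 2
Hall's condition: |N(S)| ≥ |S| is satisfied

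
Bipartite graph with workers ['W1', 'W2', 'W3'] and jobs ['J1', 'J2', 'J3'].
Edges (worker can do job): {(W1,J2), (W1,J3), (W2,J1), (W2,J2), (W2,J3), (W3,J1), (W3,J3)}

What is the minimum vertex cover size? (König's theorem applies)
Minimum vertex cover size = 3

By König's theorem: in bipartite graphs,
min vertex cover = max matching = 3

Maximum matching has size 3, so minimum vertex cover also has size 3.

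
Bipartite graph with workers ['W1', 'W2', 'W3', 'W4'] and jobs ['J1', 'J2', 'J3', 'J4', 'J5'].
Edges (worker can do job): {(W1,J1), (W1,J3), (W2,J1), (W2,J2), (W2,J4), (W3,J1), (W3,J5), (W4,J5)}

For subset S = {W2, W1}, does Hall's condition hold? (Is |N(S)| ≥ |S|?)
Yes: |N(S)| = 4, |S| = 2

Subset S = {W2, W1}
Neighbors N(S) = {J1, J2, J3, J4}

|N(S)| = 4, |S| = 2
Hall's condition: |N(S)| ≥ |S| is satisfied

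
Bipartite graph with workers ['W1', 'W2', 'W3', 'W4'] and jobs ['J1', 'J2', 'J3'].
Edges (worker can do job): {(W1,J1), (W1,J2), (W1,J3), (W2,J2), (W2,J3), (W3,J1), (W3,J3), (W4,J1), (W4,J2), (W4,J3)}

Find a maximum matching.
Matching: {(W1,J2), (W3,J1), (W4,J3)}

Maximum matching (size 3):
  W1 → J2
  W3 → J1
  W4 → J3

Each worker is assigned to at most one job, and each job to at most one worker.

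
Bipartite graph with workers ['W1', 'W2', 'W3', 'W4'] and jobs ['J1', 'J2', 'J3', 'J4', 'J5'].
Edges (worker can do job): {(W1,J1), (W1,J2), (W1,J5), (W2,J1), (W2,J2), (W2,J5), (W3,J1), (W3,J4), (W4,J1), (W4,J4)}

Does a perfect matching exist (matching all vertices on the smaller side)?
Yes, perfect matching exists (size 4)

Perfect matching: {(W1,J2), (W2,J5), (W3,J1), (W4,J4)}
All 4 vertices on the smaller side are matched.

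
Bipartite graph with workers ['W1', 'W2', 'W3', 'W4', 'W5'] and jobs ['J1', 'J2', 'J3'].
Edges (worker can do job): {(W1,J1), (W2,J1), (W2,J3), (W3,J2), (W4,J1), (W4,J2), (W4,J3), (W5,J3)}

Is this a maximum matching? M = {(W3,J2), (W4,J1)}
No, size 2 is not maximum

Proposed matching has size 2.
Maximum matching size for this graph: 3.

This is NOT maximum - can be improved to size 3.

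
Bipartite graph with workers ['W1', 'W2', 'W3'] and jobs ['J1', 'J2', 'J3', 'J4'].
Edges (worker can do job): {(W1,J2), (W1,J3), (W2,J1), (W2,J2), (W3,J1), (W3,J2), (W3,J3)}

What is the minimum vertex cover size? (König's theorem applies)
Minimum vertex cover size = 3

By König's theorem: in bipartite graphs,
min vertex cover = max matching = 3

Maximum matching has size 3, so minimum vertex cover also has size 3.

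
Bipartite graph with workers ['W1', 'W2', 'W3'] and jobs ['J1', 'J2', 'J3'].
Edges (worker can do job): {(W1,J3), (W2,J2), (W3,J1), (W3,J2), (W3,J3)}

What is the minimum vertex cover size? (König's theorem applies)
Minimum vertex cover size = 3

By König's theorem: in bipartite graphs,
min vertex cover = max matching = 3

Maximum matching has size 3, so minimum vertex cover also has size 3.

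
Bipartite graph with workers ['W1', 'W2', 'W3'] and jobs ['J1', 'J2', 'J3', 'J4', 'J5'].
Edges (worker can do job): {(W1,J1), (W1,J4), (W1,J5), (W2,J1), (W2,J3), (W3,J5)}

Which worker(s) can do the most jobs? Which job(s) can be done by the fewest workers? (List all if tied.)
Most versatile: W1 (3 jobs); Least covered: J2 (0 workers)

Worker degrees (jobs they can do): W1:3, W2:2, W3:1
Job degrees (workers who can do it): J1:2, J2:0, J3:1, J4:1, J5:2

Maximum worker degree is 3, achieved by: W1
Minimum job degree is 0, achieved by: J2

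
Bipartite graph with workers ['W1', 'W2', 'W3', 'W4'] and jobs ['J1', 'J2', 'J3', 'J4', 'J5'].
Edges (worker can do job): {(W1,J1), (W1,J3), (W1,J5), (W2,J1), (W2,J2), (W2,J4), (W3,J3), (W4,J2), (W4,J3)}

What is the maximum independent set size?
Maximum independent set = 5

By König's theorem:
- Min vertex cover = Max matching = 4
- Max independent set = Total vertices - Min vertex cover
- Max independent set = 9 - 4 = 5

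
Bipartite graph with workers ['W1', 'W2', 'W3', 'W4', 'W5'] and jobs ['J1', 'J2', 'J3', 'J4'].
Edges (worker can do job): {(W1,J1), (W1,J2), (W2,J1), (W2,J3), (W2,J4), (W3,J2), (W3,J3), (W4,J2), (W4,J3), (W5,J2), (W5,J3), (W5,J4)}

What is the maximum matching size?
Maximum matching size = 4

Maximum matching: {(W1,J1), (W3,J2), (W4,J3), (W5,J4)}
Size: 4

This assigns 4 workers to 4 distinct jobs.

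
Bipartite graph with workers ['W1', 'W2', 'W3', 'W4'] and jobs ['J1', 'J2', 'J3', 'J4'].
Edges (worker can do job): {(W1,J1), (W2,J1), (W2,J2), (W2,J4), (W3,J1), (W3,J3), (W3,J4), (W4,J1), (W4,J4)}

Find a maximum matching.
Matching: {(W1,J1), (W2,J2), (W3,J3), (W4,J4)}

Maximum matching (size 4):
  W1 → J1
  W2 → J2
  W3 → J3
  W4 → J4

Each worker is assigned to at most one job, and each job to at most one worker.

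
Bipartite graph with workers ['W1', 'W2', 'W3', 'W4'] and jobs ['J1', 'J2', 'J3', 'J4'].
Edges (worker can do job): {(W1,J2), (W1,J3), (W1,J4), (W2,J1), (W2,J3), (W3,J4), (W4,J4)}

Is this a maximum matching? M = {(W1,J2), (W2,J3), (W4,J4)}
Yes, size 3 is maximum

Proposed matching has size 3.
Maximum matching size for this graph: 3.

This is a maximum matching.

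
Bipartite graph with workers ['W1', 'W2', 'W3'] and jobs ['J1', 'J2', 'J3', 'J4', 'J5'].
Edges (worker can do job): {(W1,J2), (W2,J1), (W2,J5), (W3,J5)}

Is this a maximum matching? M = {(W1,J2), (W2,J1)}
No, size 2 is not maximum

Proposed matching has size 2.
Maximum matching size for this graph: 3.

This is NOT maximum - can be improved to size 3.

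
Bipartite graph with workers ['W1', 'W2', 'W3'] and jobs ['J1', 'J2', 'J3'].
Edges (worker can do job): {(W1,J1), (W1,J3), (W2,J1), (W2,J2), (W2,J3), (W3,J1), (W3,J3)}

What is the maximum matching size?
Maximum matching size = 3

Maximum matching: {(W1,J3), (W2,J2), (W3,J1)}
Size: 3

This assigns 3 workers to 3 distinct jobs.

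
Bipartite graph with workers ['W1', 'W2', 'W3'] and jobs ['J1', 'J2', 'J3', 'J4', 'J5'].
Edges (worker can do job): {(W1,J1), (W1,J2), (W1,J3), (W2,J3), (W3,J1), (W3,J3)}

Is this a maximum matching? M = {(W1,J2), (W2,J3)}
No, size 2 is not maximum

Proposed matching has size 2.
Maximum matching size for this graph: 3.

This is NOT maximum - can be improved to size 3.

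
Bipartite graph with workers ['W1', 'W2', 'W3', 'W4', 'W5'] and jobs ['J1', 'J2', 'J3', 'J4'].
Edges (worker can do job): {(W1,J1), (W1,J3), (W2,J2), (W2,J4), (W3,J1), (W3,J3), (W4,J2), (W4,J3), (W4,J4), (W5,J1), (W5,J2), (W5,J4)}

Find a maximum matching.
Matching: {(W2,J4), (W3,J1), (W4,J3), (W5,J2)}

Maximum matching (size 4):
  W2 → J4
  W3 → J1
  W4 → J3
  W5 → J2

Each worker is assigned to at most one job, and each job to at most one worker.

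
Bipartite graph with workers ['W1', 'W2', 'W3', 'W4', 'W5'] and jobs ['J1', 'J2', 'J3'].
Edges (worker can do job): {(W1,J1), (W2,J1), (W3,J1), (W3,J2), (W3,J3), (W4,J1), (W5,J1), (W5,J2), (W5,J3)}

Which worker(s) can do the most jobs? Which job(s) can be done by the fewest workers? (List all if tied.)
Most versatile: W3, W5 (3 jobs); Least covered: J2, J3 (2 workers)

Worker degrees (jobs they can do): W1:1, W2:1, W3:3, W4:1, W5:3
Job degrees (workers who can do it): J1:5, J2:2, J3:2

Maximum worker degree is 3, achieved by: W3, W5
Minimum job degree is 2, achieved by: J2, J3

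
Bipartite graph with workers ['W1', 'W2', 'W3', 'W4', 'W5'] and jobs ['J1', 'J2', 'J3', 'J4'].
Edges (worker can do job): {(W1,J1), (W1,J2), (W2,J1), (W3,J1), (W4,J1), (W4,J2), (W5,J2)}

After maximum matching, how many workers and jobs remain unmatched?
Unmatched: 3 workers, 2 jobs

Maximum matching size: 2
Workers: 5 total, 2 matched, 3 unmatched
Jobs: 4 total, 2 matched, 2 unmatched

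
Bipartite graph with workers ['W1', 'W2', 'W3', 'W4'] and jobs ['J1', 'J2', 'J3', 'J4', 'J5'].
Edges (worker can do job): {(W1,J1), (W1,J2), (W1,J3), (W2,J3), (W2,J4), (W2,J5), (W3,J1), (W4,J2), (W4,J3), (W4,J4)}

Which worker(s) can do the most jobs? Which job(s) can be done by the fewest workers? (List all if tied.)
Most versatile: W1, W2, W4 (3 jobs); Least covered: J5 (1 workers)

Worker degrees (jobs they can do): W1:3, W2:3, W3:1, W4:3
Job degrees (workers who can do it): J1:2, J2:2, J3:3, J4:2, J5:1

Maximum worker degree is 3, achieved by: W1, W2, W4
Minimum job degree is 1, achieved by: J5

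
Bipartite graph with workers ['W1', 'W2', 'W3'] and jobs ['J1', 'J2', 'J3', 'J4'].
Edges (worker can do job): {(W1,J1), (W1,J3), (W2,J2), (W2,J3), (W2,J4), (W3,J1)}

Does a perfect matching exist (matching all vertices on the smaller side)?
Yes, perfect matching exists (size 3)

Perfect matching: {(W1,J3), (W2,J2), (W3,J1)}
All 3 vertices on the smaller side are matched.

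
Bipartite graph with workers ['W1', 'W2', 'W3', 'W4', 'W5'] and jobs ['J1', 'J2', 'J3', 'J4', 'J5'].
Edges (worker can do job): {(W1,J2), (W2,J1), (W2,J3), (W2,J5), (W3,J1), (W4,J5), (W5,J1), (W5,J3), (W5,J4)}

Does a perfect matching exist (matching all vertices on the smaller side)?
Yes, perfect matching exists (size 5)

Perfect matching: {(W1,J2), (W2,J3), (W3,J1), (W4,J5), (W5,J4)}
All 5 vertices on the smaller side are matched.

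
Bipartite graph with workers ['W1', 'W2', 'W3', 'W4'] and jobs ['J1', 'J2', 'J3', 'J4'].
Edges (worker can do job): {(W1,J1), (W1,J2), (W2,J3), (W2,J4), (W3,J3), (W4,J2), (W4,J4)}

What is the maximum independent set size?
Maximum independent set = 4

By König's theorem:
- Min vertex cover = Max matching = 4
- Max independent set = Total vertices - Min vertex cover
- Max independent set = 8 - 4 = 4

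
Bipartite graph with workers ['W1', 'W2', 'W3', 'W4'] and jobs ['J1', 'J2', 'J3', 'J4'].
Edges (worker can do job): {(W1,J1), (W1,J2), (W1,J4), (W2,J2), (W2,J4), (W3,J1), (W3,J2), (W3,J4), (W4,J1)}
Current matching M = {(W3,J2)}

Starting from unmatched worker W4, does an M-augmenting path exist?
Yes: W4 → J1

An M-augmenting path alternates non-matching / matching edges, starting and ending at unmatched vertices.
Path: W4 → J1
(J1 is unmatched in M, so the path is augmenting.)
Flipping edges along this path would increase |M| from 1 to 2.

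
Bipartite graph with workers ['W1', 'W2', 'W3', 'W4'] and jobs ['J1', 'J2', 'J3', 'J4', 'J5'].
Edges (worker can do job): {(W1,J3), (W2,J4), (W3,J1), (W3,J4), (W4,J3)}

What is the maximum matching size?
Maximum matching size = 3

Maximum matching: {(W2,J4), (W3,J1), (W4,J3)}
Size: 3

This assigns 3 workers to 3 distinct jobs.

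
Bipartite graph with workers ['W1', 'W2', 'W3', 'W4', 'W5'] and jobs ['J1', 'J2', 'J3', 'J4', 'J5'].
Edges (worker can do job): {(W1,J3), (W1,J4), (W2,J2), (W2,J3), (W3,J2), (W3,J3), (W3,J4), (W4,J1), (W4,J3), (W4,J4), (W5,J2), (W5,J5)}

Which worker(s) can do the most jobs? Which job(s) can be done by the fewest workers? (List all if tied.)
Most versatile: W3, W4 (3 jobs); Least covered: J1, J5 (1 workers)

Worker degrees (jobs they can do): W1:2, W2:2, W3:3, W4:3, W5:2
Job degrees (workers who can do it): J1:1, J2:3, J3:4, J4:3, J5:1

Maximum worker degree is 3, achieved by: W3, W4
Minimum job degree is 1, achieved by: J1, J5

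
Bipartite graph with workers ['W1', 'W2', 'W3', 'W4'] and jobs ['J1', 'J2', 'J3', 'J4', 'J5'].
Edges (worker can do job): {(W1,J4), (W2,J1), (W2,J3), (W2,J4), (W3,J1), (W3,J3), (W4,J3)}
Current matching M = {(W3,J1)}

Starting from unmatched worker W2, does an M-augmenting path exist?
Yes: W2 → J3

An M-augmenting path alternates non-matching / matching edges, starting and ending at unmatched vertices.
Path: W2 → J3
(J3 is unmatched in M, so the path is augmenting.)
Flipping edges along this path would increase |M| from 1 to 2.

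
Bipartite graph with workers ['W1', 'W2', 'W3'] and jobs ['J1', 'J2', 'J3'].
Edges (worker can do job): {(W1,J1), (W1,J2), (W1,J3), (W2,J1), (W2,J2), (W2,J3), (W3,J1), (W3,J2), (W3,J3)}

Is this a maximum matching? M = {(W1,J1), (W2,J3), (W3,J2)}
Yes, size 3 is maximum

Proposed matching has size 3.
Maximum matching size for this graph: 3.

This is a maximum matching.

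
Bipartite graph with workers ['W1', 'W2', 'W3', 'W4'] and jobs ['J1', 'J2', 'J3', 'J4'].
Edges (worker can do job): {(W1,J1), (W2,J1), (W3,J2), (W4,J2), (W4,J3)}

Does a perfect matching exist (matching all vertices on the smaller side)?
No, maximum matching has size 3 < 4

Maximum matching has size 3, need 4 for perfect matching.
Unmatched workers: ['W2']
Unmatched jobs: ['J4']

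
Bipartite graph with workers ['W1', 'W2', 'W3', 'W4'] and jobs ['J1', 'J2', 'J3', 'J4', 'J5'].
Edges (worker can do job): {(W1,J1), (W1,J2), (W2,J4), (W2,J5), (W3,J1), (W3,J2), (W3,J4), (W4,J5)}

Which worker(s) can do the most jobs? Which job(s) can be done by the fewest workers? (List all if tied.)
Most versatile: W3 (3 jobs); Least covered: J3 (0 workers)

Worker degrees (jobs they can do): W1:2, W2:2, W3:3, W4:1
Job degrees (workers who can do it): J1:2, J2:2, J3:0, J4:2, J5:2

Maximum worker degree is 3, achieved by: W3
Minimum job degree is 0, achieved by: J3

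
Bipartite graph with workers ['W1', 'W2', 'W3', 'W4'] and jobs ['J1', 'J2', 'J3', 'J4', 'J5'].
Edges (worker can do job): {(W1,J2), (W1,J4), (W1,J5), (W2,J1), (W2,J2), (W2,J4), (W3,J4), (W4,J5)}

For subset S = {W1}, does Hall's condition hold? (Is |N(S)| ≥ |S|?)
Yes: |N(S)| = 3, |S| = 1

Subset S = {W1}
Neighbors N(S) = {J2, J4, J5}

|N(S)| = 3, |S| = 1
Hall's condition: |N(S)| ≥ |S| is satisfied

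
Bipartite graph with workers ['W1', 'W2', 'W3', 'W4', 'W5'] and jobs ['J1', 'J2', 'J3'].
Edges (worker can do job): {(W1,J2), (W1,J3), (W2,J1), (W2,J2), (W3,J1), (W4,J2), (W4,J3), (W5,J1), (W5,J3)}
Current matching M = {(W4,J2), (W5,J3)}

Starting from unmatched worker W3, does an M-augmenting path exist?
Yes: W3 → J1

An M-augmenting path alternates non-matching / matching edges, starting and ending at unmatched vertices.
Path: W3 → J1
(J1 is unmatched in M, so the path is augmenting.)
Flipping edges along this path would increase |M| from 2 to 3.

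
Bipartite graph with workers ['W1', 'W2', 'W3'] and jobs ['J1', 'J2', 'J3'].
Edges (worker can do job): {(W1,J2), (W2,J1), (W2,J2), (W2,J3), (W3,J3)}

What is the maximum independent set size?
Maximum independent set = 3

By König's theorem:
- Min vertex cover = Max matching = 3
- Max independent set = Total vertices - Min vertex cover
- Max independent set = 6 - 3 = 3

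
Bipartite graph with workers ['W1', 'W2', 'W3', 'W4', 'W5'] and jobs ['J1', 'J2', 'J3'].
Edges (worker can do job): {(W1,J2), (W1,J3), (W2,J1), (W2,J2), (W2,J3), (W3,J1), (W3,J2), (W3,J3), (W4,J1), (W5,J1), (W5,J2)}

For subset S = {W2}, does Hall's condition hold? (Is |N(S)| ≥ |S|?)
Yes: |N(S)| = 3, |S| = 1

Subset S = {W2}
Neighbors N(S) = {J1, J2, J3}

|N(S)| = 3, |S| = 1
Hall's condition: |N(S)| ≥ |S| is satisfied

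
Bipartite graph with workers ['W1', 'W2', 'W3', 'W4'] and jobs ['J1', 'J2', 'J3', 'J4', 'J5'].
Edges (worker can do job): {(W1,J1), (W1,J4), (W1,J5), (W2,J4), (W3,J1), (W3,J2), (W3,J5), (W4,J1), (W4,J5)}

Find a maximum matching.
Matching: {(W1,J5), (W2,J4), (W3,J2), (W4,J1)}

Maximum matching (size 4):
  W1 → J5
  W2 → J4
  W3 → J2
  W4 → J1

Each worker is assigned to at most one job, and each job to at most one worker.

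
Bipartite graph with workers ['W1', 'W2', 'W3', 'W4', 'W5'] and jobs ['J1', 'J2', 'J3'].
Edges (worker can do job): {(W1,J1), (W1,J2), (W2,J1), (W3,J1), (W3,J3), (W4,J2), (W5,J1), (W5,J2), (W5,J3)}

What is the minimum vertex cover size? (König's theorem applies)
Minimum vertex cover size = 3

By König's theorem: in bipartite graphs,
min vertex cover = max matching = 3

Maximum matching has size 3, so minimum vertex cover also has size 3.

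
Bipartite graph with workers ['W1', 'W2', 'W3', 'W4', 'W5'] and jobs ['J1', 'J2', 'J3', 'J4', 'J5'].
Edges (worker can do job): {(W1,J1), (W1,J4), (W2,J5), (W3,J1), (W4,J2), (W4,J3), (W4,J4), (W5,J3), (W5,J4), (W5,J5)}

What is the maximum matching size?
Maximum matching size = 5

Maximum matching: {(W1,J4), (W2,J5), (W3,J1), (W4,J2), (W5,J3)}
Size: 5

This assigns 5 workers to 5 distinct jobs.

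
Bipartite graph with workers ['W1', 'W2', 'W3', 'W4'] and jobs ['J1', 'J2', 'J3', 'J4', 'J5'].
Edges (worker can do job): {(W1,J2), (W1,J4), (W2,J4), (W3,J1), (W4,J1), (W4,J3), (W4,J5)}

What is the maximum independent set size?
Maximum independent set = 5

By König's theorem:
- Min vertex cover = Max matching = 4
- Max independent set = Total vertices - Min vertex cover
- Max independent set = 9 - 4 = 5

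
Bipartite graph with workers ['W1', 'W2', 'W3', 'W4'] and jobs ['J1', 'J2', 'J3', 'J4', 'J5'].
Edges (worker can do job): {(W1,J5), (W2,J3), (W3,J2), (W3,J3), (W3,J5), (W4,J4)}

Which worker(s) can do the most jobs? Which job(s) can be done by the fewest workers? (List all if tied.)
Most versatile: W3 (3 jobs); Least covered: J1 (0 workers)

Worker degrees (jobs they can do): W1:1, W2:1, W3:3, W4:1
Job degrees (workers who can do it): J1:0, J2:1, J3:2, J4:1, J5:2

Maximum worker degree is 3, achieved by: W3
Minimum job degree is 0, achieved by: J1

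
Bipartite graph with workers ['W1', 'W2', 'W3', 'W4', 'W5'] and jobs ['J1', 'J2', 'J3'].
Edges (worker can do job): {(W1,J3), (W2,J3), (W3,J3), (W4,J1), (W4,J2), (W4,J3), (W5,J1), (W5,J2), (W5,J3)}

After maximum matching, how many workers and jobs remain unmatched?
Unmatched: 2 workers, 0 jobs

Maximum matching size: 3
Workers: 5 total, 3 matched, 2 unmatched
Jobs: 3 total, 3 matched, 0 unmatched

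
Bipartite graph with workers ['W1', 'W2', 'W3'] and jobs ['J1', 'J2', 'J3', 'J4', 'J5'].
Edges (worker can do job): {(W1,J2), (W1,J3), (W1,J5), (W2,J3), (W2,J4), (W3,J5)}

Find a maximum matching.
Matching: {(W1,J2), (W2,J3), (W3,J5)}

Maximum matching (size 3):
  W1 → J2
  W2 → J3
  W3 → J5

Each worker is assigned to at most one job, and each job to at most one worker.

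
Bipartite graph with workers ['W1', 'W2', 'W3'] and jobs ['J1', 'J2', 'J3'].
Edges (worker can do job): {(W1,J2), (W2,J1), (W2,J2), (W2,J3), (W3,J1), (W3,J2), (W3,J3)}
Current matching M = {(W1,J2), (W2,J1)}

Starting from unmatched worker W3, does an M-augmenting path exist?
Yes: W3 → J3

An M-augmenting path alternates non-matching / matching edges, starting and ending at unmatched vertices.
Path: W3 → J3
(J3 is unmatched in M, so the path is augmenting.)
Flipping edges along this path would increase |M| from 2 to 3.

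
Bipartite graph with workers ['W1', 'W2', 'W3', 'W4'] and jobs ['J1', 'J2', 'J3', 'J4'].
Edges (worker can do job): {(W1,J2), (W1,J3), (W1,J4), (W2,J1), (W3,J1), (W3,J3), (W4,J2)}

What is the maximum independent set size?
Maximum independent set = 4

By König's theorem:
- Min vertex cover = Max matching = 4
- Max independent set = Total vertices - Min vertex cover
- Max independent set = 8 - 4 = 4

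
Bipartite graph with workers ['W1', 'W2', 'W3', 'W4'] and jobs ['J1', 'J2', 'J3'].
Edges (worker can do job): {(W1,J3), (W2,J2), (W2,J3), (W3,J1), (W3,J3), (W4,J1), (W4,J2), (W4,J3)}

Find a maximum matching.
Matching: {(W2,J2), (W3,J1), (W4,J3)}

Maximum matching (size 3):
  W2 → J2
  W3 → J1
  W4 → J3

Each worker is assigned to at most one job, and each job to at most one worker.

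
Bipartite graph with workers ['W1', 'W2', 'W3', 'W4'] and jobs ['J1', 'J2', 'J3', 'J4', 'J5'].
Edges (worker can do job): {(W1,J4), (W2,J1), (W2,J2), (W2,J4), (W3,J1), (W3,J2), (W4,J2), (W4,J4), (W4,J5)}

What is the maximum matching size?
Maximum matching size = 4

Maximum matching: {(W1,J4), (W2,J2), (W3,J1), (W4,J5)}
Size: 4

This assigns 4 workers to 4 distinct jobs.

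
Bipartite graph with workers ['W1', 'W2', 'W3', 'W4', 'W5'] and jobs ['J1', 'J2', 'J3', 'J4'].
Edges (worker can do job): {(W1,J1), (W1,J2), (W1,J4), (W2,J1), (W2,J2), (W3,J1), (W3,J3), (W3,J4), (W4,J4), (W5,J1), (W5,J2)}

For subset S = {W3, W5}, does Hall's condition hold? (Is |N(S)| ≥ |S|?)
Yes: |N(S)| = 4, |S| = 2

Subset S = {W3, W5}
Neighbors N(S) = {J1, J2, J3, J4}

|N(S)| = 4, |S| = 2
Hall's condition: |N(S)| ≥ |S| is satisfied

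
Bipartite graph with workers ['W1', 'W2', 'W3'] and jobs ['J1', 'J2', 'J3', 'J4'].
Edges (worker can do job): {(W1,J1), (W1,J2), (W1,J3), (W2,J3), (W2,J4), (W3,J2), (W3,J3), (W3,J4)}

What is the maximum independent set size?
Maximum independent set = 4

By König's theorem:
- Min vertex cover = Max matching = 3
- Max independent set = Total vertices - Min vertex cover
- Max independent set = 7 - 3 = 4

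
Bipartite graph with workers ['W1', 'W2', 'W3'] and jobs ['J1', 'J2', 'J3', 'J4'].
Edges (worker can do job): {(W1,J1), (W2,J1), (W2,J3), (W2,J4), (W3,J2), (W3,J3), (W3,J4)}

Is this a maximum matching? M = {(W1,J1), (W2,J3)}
No, size 2 is not maximum

Proposed matching has size 2.
Maximum matching size for this graph: 3.

This is NOT maximum - can be improved to size 3.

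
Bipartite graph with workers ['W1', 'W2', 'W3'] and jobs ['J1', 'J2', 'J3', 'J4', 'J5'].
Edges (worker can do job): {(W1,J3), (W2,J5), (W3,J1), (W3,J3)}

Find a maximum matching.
Matching: {(W1,J3), (W2,J5), (W3,J1)}

Maximum matching (size 3):
  W1 → J3
  W2 → J5
  W3 → J1

Each worker is assigned to at most one job, and each job to at most one worker.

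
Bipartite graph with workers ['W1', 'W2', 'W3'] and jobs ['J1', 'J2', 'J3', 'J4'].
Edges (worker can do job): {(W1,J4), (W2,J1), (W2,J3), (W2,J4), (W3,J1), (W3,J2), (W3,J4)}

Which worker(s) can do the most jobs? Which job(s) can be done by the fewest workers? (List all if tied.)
Most versatile: W2, W3 (3 jobs); Least covered: J2, J3 (1 workers)

Worker degrees (jobs they can do): W1:1, W2:3, W3:3
Job degrees (workers who can do it): J1:2, J2:1, J3:1, J4:3

Maximum worker degree is 3, achieved by: W2, W3
Minimum job degree is 1, achieved by: J2, J3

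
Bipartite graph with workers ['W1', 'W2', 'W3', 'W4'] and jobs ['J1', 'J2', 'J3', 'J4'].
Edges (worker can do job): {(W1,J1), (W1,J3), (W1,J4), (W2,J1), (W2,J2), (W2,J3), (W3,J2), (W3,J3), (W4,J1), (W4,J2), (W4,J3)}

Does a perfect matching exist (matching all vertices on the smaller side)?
Yes, perfect matching exists (size 4)

Perfect matching: {(W1,J4), (W2,J2), (W3,J3), (W4,J1)}
All 4 vertices on the smaller side are matched.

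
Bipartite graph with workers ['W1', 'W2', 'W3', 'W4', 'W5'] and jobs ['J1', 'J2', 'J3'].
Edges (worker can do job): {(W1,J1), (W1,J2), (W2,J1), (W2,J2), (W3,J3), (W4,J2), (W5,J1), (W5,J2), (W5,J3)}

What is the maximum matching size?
Maximum matching size = 3

Maximum matching: {(W3,J3), (W4,J2), (W5,J1)}
Size: 3

This assigns 3 workers to 3 distinct jobs.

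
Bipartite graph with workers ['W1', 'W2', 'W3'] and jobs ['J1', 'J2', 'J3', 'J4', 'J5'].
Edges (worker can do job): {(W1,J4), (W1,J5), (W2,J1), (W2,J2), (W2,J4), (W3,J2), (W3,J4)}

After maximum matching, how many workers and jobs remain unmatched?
Unmatched: 0 workers, 2 jobs

Maximum matching size: 3
Workers: 3 total, 3 matched, 0 unmatched
Jobs: 5 total, 3 matched, 2 unmatched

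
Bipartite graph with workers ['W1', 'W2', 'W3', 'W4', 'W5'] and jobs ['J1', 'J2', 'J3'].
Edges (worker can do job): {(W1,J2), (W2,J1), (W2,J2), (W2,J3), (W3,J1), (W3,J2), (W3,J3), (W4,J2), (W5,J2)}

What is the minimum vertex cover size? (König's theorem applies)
Minimum vertex cover size = 3

By König's theorem: in bipartite graphs,
min vertex cover = max matching = 3

Maximum matching has size 3, so minimum vertex cover also has size 3.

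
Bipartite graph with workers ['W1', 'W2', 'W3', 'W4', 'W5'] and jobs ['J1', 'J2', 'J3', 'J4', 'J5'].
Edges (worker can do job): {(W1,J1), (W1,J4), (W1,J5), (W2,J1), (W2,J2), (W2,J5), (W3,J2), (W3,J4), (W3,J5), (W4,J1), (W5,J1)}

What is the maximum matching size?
Maximum matching size = 4

Maximum matching: {(W1,J4), (W2,J2), (W3,J5), (W5,J1)}
Size: 4

This assigns 4 workers to 4 distinct jobs.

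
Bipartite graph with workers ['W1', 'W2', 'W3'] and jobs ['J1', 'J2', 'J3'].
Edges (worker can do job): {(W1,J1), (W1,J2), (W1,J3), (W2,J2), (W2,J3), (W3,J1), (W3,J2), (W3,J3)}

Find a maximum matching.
Matching: {(W1,J1), (W2,J2), (W3,J3)}

Maximum matching (size 3):
  W1 → J1
  W2 → J2
  W3 → J3

Each worker is assigned to at most one job, and each job to at most one worker.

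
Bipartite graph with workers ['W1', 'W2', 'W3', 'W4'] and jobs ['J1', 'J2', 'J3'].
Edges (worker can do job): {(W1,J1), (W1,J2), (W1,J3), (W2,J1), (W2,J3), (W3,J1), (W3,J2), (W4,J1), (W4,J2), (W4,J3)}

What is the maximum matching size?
Maximum matching size = 3

Maximum matching: {(W1,J3), (W3,J1), (W4,J2)}
Size: 3

This assigns 3 workers to 3 distinct jobs.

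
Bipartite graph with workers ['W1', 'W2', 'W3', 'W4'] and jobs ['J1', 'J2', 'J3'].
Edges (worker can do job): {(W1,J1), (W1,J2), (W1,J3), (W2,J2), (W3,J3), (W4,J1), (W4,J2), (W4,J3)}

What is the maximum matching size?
Maximum matching size = 3

Maximum matching: {(W1,J1), (W2,J2), (W4,J3)}
Size: 3

This assigns 3 workers to 3 distinct jobs.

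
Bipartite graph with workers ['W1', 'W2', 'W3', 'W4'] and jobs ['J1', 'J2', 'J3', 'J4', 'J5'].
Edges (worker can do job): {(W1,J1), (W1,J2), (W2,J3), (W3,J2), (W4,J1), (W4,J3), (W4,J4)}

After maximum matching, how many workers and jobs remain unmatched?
Unmatched: 0 workers, 1 jobs

Maximum matching size: 4
Workers: 4 total, 4 matched, 0 unmatched
Jobs: 5 total, 4 matched, 1 unmatched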